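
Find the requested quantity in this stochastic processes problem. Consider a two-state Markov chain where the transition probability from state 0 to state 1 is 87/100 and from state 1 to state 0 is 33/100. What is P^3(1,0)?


Computing P^3 by matrix multiplication.
P = [[0.1300, 0.8700], [0.3300, 0.6700]]
After raising P to the power 3:
P^3(1,0) = 0.2772

0.2772


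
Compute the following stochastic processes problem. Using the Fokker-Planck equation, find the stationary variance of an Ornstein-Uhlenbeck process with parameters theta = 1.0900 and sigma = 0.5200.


Stationary variance = sigma^2 / (2*theta)
= 0.5200^2 / (2*1.0900)
= 0.2704 / 2.1800
= 0.1240

0.1240


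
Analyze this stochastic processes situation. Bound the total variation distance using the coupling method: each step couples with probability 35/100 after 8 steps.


TV distance bound <= (1-delta)^n
= (1 - 0.3500)^8
= 0.6500^8
= 0.0319

0.0319


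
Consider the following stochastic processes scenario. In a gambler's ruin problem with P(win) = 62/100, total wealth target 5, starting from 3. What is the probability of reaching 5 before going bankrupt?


Gambler's ruin formula:
r = q/p = 0.3800/0.6200 = 0.6129
P(win) = (1 - r^i)/(1 - r^N)
= (1 - 0.6129^3)/(1 - 0.6129^5)
= 0.8426

0.8426


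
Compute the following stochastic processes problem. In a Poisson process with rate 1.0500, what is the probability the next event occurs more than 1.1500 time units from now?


P(X > t) = exp(-lambda * t)
= exp(-1.0500 * 1.1500)
= exp(-1.2075) = 0.2989

0.2989


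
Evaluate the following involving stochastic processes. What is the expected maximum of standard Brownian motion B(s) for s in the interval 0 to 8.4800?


E(max B(s)) = sqrt(2t/pi)
= sqrt(2*8.4800/pi)
= sqrt(5.3985)
= 2.3235

2.3235


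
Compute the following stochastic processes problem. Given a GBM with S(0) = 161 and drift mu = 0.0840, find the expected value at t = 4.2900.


E[S(t)] = S(0) * exp(mu * t)
= 161 * exp(0.0840 * 4.2900)
= 161 * 1.4338
= 230.8491

230.8491


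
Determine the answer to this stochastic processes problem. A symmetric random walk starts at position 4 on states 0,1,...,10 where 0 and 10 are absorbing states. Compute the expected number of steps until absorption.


For symmetric RW on 0,...,N with absorbing barriers, E(i) = i*(N-i)
E(4) = 4 * 6 = 24

24


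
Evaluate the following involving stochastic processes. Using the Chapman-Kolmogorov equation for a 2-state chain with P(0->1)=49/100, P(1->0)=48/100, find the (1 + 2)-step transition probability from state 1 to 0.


P^3 = P^1 * P^2
Computing via matrix multiplication of the transition matrix.
Entry (1,0) of P^3 = 0.4948

0.4948


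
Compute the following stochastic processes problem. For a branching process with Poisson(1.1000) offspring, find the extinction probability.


Since mu = 1.1000 > 1, extinction prob q < 1.
Solve s = exp(mu*(s-1)) iteratively.
q = 0.8239

0.8239


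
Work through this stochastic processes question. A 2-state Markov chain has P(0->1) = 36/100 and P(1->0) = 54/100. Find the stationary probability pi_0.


Stationary distribution: pi_0 = p10/(p01+p10), pi_1 = p01/(p01+p10)
p01 = 0.3600, p10 = 0.5400
pi_0 = 0.6000

0.6000


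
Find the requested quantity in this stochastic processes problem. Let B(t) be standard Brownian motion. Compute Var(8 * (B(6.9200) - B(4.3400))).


Var(alpha*(B(t)-B(s))) = alpha^2 * (t-s)
= 8^2 * (6.9200 - 4.3400)
= 64 * 2.5800
= 165.1200

165.1200


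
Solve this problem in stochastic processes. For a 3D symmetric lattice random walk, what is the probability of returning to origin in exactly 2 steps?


P(return in 2 steps) = P(reverse first step) = 1/(2d)
= 1/6
= 0.1667

0.1667


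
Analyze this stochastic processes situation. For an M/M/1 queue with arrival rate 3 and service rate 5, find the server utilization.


rho = lambda/mu
= 3/5
= 0.6000

0.6000


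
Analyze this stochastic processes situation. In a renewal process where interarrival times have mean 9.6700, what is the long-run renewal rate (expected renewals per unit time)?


Long-run renewal rate = 1/E(X)
= 1/9.6700
= 0.1034

0.1034


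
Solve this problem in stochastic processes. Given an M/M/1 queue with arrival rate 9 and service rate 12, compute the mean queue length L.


rho = 9/12 = 0.7500
L = rho/(1-rho)
= 0.7500/0.2500
= 3.0000

3.0000


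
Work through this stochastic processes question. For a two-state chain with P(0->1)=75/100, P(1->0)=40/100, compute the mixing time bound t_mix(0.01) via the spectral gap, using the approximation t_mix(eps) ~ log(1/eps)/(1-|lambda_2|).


lambda_2 = |1 - p01 - p10| = |1 - 0.7500 - 0.4000| = 0.1500
t_mix ~ log(1/eps)/(1 - |lambda_2|)
= log(100)/(1 - 0.1500) = 4.6052/0.8500
= 5.4178

5.4178


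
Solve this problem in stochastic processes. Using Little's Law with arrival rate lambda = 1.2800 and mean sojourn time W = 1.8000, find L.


Little's Law: L = lambda * W
= 1.2800 * 1.8000
= 2.3040

2.3040


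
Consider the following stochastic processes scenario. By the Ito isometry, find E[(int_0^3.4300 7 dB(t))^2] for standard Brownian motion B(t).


By Ito isometry: E[(int f dB)^2] = int f^2 dt
= 7^2 * 3.4300
= 49 * 3.4300 = 168.0700

168.0700


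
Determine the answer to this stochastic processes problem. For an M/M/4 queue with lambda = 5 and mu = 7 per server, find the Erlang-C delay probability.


a = lambda/mu = 0.7143
rho = a/c = 0.1786
Erlang-C formula applied:
C(c,a) = 0.0065

0.0065


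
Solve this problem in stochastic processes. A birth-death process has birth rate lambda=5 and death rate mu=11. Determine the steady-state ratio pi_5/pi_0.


For birth-death process, pi_n/pi_0 = (lambda/mu)^n
= (5/11)^5
= 0.0194

0.0194


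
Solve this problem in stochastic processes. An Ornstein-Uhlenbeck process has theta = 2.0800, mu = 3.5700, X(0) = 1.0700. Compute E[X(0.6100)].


E[X(t)] = mu + (X(0) - mu)*exp(-theta*t)
= 3.5700 + (1.0700 - 3.5700)*exp(-2.0800*0.6100)
= 3.5700 + -2.5000 * 0.2812
= 2.8671

2.8671


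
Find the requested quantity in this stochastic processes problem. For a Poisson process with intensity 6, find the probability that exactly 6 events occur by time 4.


P(N(t)=k) = (lambda*t)^k * exp(-lambda*t) / k!
lambda*t = 24
= 24^6 * exp(-24) / 6!
= 191102976 * 3.7751e-11 / 720
= 1.0020e-05

1.0020e-05


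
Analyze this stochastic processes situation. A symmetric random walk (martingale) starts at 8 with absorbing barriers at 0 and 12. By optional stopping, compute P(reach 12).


By optional stopping theorem: E(M at tau) = M(0) = 8
P(hit 12)*12 + P(hit 0)*0 = 8
P(hit 12) = (8 - 0)/(12 - 0) = 2/3 = 0.6667

0.6667


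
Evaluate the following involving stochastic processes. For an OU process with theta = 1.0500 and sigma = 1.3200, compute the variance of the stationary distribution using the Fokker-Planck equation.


Stationary variance = sigma^2 / (2*theta)
= 1.3200^2 / (2*1.0500)
= 1.7424 / 2.1000
= 0.8297

0.8297


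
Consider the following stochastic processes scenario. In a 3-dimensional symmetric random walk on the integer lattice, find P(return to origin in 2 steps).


P(return in 2 steps) = P(reverse first step) = 1/(2d)
= 1/6
= 0.1667

0.1667


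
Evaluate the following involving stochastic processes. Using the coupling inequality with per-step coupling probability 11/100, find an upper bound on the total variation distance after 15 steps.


TV distance bound <= (1-delta)^n
= (1 - 0.1100)^15
= 0.8900^15
= 0.1741

0.1741


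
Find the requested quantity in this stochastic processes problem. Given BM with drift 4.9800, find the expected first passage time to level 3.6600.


Expected first passage time = a/mu
= 3.6600/4.9800
= 0.7349

0.7349


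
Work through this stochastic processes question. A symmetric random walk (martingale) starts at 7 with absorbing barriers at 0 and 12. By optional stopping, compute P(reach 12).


By optional stopping theorem: E(M at tau) = M(0) = 7
P(hit 12)*12 + P(hit 0)*0 = 7
P(hit 12) = (7 - 0)/(12 - 0) = 7/12 = 0.5833

0.5833


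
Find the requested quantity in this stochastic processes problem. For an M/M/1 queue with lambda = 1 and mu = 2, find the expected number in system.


rho = 1/2 = 0.5000
L = rho/(1-rho)
= 0.5000/0.5000
= 1.0000

1.0000


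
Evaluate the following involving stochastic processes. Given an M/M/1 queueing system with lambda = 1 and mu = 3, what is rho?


rho = lambda/mu
= 1/3
= 0.3333

0.3333


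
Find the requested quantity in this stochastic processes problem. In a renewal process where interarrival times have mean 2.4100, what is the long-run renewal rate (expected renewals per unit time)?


Long-run renewal rate = 1/E(X)
= 1/2.4100
= 0.4149

0.4149


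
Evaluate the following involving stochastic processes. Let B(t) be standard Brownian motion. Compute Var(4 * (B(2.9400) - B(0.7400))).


Var(alpha*(B(t)-B(s))) = alpha^2 * (t-s)
= 4^2 * (2.9400 - 0.7400)
= 16 * 2.2000
= 35.2000

35.2000


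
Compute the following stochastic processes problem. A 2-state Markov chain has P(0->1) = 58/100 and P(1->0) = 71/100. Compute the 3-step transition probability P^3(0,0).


Computing P^3 by matrix multiplication.
P = [[0.4200, 0.5800], [0.7100, 0.2900]]
After raising P to the power 3:
P^3(0,0) = 0.5394

0.5394


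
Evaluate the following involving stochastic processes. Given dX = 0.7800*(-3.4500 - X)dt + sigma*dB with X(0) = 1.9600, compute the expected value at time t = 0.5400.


E[X(t)] = mu + (X(0) - mu)*exp(-theta*t)
= -3.4500 + (1.9600 - -3.4500)*exp(-0.7800*0.5400)
= -3.4500 + 5.4100 * 0.6563
= 0.1004

0.1004


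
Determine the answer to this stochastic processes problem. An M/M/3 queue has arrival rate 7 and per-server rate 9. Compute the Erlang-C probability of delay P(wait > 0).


a = lambda/mu = 0.7778
rho = a/c = 0.2593
Erlang-C formula applied:
C(c,a) = 0.0484

0.0484


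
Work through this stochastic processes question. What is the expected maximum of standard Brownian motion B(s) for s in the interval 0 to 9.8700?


E(max B(s)) = sqrt(2t/pi)
= sqrt(2*9.8700/pi)
= sqrt(6.2834)
= 2.5067

2.5067


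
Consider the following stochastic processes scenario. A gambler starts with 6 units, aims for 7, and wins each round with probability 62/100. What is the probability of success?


Gambler's ruin formula:
r = q/p = 0.3800/0.6200 = 0.6129
P(win) = (1 - r^i)/(1 - r^N)
= (1 - 0.6129^6)/(1 - 0.6129^7)
= 0.9788

0.9788


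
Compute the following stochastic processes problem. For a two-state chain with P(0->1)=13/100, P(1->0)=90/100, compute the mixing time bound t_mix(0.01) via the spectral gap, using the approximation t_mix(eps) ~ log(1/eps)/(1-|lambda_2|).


lambda_2 = |1 - p01 - p10| = |1 - 0.1300 - 0.9000| = 0.0300
t_mix ~ log(1/eps)/(1 - |lambda_2|)
= log(100)/(1 - 0.0300) = 4.6052/0.9700
= 4.7476

4.7476


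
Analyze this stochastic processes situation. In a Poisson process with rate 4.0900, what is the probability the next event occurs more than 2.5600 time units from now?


P(X > t) = exp(-lambda * t)
= exp(-4.0900 * 2.5600)
= exp(-10.4704) = 2.8364e-05

2.8364e-05


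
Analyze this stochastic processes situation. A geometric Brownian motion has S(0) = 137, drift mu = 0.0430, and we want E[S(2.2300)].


E[S(t)] = S(0) * exp(mu * t)
= 137 * exp(0.0430 * 2.2300)
= 137 * 1.1006
= 150.7874

150.7874


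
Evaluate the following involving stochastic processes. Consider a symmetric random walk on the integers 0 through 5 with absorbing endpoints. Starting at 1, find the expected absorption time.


For symmetric RW on 0,...,N with absorbing barriers, E(i) = i*(N-i)
E(1) = 1 * 4 = 4

4


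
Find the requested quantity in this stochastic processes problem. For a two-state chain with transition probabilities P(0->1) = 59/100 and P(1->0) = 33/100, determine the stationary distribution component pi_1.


Stationary distribution: pi_0 = p10/(p01+p10), pi_1 = p01/(p01+p10)
p01 = 0.5900, p10 = 0.3300
pi_1 = 0.6413

0.6413


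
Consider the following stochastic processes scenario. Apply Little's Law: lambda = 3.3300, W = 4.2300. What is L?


Little's Law: L = lambda * W
= 3.3300 * 4.2300
= 14.0859

14.0859


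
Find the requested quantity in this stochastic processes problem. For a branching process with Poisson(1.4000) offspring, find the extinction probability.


Since mu = 1.4000 > 1, extinction prob q < 1.
Solve s = exp(mu*(s-1)) iteratively.
q = 0.4890

0.4890


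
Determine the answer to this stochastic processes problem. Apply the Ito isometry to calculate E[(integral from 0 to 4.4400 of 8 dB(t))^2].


By Ito isometry: E[(int f dB)^2] = int f^2 dt
= 8^2 * 4.4400
= 64 * 4.4400 = 284.1600

284.1600


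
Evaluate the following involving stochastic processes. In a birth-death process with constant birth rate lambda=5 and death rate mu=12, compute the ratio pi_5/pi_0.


For birth-death process, pi_n/pi_0 = (lambda/mu)^n
= (5/12)^5
= 0.0126

0.0126


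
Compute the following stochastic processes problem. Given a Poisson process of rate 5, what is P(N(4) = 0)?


P(N(t)=k) = (lambda*t)^k * exp(-lambda*t) / k!
lambda*t = 20
= 20^0 * exp(-20) / 0!
= 1 * 2.0612e-09 / 1
= 2.0612e-09

2.0612e-09


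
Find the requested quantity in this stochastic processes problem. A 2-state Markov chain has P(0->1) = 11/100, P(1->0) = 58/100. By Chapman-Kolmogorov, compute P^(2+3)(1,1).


P^5 = P^2 * P^3
Computing via matrix multiplication of the transition matrix.
Entry (1,1) of P^5 = 0.1618

0.1618


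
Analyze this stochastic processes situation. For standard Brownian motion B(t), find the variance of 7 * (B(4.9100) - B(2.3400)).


Var(alpha*(B(t)-B(s))) = alpha^2 * (t-s)
= 7^2 * (4.9100 - 2.3400)
= 49 * 2.5700
= 125.9300

125.9300


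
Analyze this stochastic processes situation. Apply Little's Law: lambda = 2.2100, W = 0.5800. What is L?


Little's Law: L = lambda * W
= 2.2100 * 0.5800
= 1.2818

1.2818


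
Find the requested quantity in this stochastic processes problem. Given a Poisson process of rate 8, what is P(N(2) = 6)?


P(N(t)=k) = (lambda*t)^k * exp(-lambda*t) / k!
lambda*t = 16
= 16^6 * exp(-16) / 6!
= 16777216 * 1.1254e-07 / 720
= 0.0026

0.0026


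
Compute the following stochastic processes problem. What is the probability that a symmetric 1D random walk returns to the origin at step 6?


P(S(6) = 0) = C(6,3) / 4^3
= 20 / 64
= 0.3125

0.3125


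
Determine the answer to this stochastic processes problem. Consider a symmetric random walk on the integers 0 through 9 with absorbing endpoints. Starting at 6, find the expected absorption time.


For symmetric RW on 0,...,N with absorbing barriers, E(i) = i*(N-i)
E(6) = 6 * 3 = 18

18


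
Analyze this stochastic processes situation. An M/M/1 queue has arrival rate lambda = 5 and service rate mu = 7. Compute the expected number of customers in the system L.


rho = 5/7 = 0.7143
L = rho/(1-rho)
= 0.7143/0.2857
= 2.5000

2.5000


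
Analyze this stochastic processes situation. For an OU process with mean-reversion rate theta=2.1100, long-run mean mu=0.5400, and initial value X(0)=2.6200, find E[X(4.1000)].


E[X(t)] = mu + (X(0) - mu)*exp(-theta*t)
= 0.5400 + (2.6200 - 0.5400)*exp(-2.1100*4.1000)
= 0.5400 + 2.0800 * 1.7495e-04
= 0.5404

0.5404


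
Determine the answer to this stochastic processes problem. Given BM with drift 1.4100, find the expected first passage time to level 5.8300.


Expected first passage time = a/mu
= 5.8300/1.4100
= 4.1348

4.1348


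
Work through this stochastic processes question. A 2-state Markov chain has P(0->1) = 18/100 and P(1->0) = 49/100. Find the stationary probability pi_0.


Stationary distribution: pi_0 = p10/(p01+p10), pi_1 = p01/(p01+p10)
p01 = 0.1800, p10 = 0.4900
pi_0 = 0.7313

0.7313


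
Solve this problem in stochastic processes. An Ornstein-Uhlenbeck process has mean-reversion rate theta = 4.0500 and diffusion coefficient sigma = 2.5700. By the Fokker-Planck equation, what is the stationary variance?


Stationary variance = sigma^2 / (2*theta)
= 2.5700^2 / (2*4.0500)
= 6.6049 / 8.1000
= 0.8154

0.8154


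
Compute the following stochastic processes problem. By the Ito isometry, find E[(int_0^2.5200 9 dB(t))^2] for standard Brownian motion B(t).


By Ito isometry: E[(int f dB)^2] = int f^2 dt
= 9^2 * 2.5200
= 81 * 2.5200 = 204.1200

204.1200


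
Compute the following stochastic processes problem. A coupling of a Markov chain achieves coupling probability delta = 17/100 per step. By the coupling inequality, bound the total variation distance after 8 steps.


TV distance bound <= (1-delta)^n
= (1 - 0.1700)^8
= 0.8300^8
= 0.2252

0.2252


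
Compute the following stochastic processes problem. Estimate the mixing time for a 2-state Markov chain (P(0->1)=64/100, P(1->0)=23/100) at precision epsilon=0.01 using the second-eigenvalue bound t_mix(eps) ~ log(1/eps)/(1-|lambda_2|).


lambda_2 = |1 - p01 - p10| = |1 - 0.6400 - 0.2300| = 0.1300
t_mix ~ log(1/eps)/(1 - |lambda_2|)
= log(100)/(1 - 0.1300) = 4.6052/0.8700
= 5.2933

5.2933


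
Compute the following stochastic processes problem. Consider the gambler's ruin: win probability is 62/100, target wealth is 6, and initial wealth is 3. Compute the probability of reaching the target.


Gambler's ruin formula:
r = q/p = 0.3800/0.6200 = 0.6129
P(win) = (1 - r^i)/(1 - r^N)
= (1 - 0.6129^3)/(1 - 0.6129^6)
= 0.8129

0.8129


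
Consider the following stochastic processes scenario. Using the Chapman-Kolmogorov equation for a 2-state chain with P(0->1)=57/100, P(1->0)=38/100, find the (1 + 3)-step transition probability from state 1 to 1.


P^4 = P^1 * P^3
Computing via matrix multiplication of the transition matrix.
Entry (1,1) of P^4 = 0.6000

0.6000


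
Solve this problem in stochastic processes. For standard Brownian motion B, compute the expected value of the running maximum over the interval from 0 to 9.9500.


E(max B(s)) = sqrt(2t/pi)
= sqrt(2*9.9500/pi)
= sqrt(6.3344)
= 2.5168

2.5168


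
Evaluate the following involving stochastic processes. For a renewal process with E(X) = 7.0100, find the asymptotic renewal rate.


Long-run renewal rate = 1/E(X)
= 1/7.0100
= 0.1427

0.1427


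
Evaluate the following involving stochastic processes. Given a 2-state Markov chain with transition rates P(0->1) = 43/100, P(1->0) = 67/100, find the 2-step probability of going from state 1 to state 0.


Computing P^2 by matrix multiplication.
P = [[0.5700, 0.4300], [0.6700, 0.3300]]
After raising P to the power 2:
P^2(1,0) = 0.6030

0.6030


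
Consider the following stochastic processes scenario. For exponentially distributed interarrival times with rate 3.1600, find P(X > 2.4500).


P(X > t) = exp(-lambda * t)
= exp(-3.1600 * 2.4500)
= exp(-7.7420) = 4.3420e-04

4.3420e-04


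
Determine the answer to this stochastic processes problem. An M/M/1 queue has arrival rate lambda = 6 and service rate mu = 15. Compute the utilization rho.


rho = lambda/mu
= 6/15
= 0.4000

0.4000


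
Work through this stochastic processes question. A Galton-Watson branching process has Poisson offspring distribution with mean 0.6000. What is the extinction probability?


Since mu = 0.6000 <= 1, extinction probability = 1.

1.0000


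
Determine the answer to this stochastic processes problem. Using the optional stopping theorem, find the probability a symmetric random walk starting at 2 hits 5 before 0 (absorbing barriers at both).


By optional stopping theorem: E(M at tau) = M(0) = 2
P(hit 5)*5 + P(hit 0)*0 = 2
P(hit 5) = (2 - 0)/(5 - 0) = 2/5 = 0.4000

0.4000


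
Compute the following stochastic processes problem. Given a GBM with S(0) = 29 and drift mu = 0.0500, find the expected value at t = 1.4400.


E[S(t)] = S(0) * exp(mu * t)
= 29 * exp(0.0500 * 1.4400)
= 29 * 1.0747
= 31.1650

31.1650


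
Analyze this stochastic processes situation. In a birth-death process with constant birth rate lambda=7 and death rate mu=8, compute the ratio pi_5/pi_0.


For birth-death process, pi_n/pi_0 = (lambda/mu)^n
= (7/8)^5
= 0.5129

0.5129


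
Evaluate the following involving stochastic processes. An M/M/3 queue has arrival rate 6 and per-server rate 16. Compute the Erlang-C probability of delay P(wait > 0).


a = lambda/mu = 0.3750
rho = a/c = 0.1250
Erlang-C formula applied:
C(c,a) = 0.0069

0.0069


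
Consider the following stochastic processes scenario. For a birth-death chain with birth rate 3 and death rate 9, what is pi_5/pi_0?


For birth-death process, pi_n/pi_0 = (lambda/mu)^n
= (3/9)^5
= 0.0041

0.0041


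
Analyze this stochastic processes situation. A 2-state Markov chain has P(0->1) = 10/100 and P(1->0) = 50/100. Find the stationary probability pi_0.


Stationary distribution: pi_0 = p10/(p01+p10), pi_1 = p01/(p01+p10)
p01 = 0.1000, p10 = 0.5000
pi_0 = 0.8333

0.8333


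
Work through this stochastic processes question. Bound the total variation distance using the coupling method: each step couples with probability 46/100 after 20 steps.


TV distance bound <= (1-delta)^n
= (1 - 0.4600)^20
= 0.5400^20
= 4.4450e-06

4.4450e-06


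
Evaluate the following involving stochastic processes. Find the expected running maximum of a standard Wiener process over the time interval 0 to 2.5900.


E(max B(s)) = sqrt(2t/pi)
= sqrt(2*2.5900/pi)
= sqrt(1.6488)
= 1.2841

1.2841


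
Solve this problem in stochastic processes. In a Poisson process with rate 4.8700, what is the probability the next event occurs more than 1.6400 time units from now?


P(X > t) = exp(-lambda * t)
= exp(-4.8700 * 1.6400)
= exp(-7.9868) = 3.3992e-04

3.3992e-04


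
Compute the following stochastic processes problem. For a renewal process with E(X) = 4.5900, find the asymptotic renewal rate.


Long-run renewal rate = 1/E(X)
= 1/4.5900
= 0.2179

0.2179


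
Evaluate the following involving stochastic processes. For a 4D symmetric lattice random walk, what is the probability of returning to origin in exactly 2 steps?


P(return in 2 steps) = P(reverse first step) = 1/(2d)
= 1/8
= 0.1250

0.1250


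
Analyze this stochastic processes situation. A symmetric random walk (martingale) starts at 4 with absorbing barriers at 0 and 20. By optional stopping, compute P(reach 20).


By optional stopping theorem: E(M at tau) = M(0) = 4
P(hit 20)*20 + P(hit 0)*0 = 4
P(hit 20) = (4 - 0)/(20 - 0) = 1/5 = 0.2000

0.2000


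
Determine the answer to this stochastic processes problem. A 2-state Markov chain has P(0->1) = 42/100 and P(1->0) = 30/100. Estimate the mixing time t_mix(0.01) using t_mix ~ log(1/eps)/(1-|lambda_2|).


lambda_2 = |1 - p01 - p10| = |1 - 0.4200 - 0.3000| = 0.2800
t_mix ~ log(1/eps)/(1 - |lambda_2|)
= log(100)/(1 - 0.2800) = 4.6052/0.7200
= 6.3961

6.3961


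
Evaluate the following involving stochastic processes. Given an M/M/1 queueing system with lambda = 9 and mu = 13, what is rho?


rho = lambda/mu
= 9/13
= 0.6923

0.6923


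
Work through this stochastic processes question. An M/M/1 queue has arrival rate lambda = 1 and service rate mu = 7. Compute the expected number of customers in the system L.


rho = 1/7 = 0.1429
L = rho/(1-rho)
= 0.1429/0.8571
= 0.1667

0.1667


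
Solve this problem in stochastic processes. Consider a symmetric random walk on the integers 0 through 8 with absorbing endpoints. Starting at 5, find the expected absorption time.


For symmetric RW on 0,...,N with absorbing barriers, E(i) = i*(N-i)
E(5) = 5 * 3 = 15

15


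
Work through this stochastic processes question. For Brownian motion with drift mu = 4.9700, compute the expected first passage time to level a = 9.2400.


Expected first passage time = a/mu
= 9.2400/4.9700
= 1.8592

1.8592


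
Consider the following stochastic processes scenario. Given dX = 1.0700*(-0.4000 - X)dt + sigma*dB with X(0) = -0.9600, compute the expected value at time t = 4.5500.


E[X(t)] = mu + (X(0) - mu)*exp(-theta*t)
= -0.4000 + (-0.9600 - -0.4000)*exp(-1.0700*4.5500)
= -0.4000 + -0.5600 * 0.0077
= -0.4043

-0.4043


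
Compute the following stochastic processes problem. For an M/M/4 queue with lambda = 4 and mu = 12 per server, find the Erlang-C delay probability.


a = lambda/mu = 0.3333
rho = a/c = 0.0833
Erlang-C formula applied:
C(c,a) = 4.0209e-04

4.0209e-04


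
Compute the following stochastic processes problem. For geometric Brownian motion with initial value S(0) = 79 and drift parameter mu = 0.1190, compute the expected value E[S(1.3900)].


E[S(t)] = S(0) * exp(mu * t)
= 79 * exp(0.1190 * 1.3900)
= 79 * 1.1799
= 93.2103

93.2103


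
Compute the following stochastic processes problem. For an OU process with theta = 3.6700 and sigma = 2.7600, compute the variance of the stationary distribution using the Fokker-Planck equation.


Stationary variance = sigma^2 / (2*theta)
= 2.7600^2 / (2*3.6700)
= 7.6176 / 7.3400
= 1.0378

1.0378


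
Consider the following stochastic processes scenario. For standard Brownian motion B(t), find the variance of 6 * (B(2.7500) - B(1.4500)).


Var(alpha*(B(t)-B(s))) = alpha^2 * (t-s)
= 6^2 * (2.7500 - 1.4500)
= 36 * 1.3000
= 46.8000

46.8000


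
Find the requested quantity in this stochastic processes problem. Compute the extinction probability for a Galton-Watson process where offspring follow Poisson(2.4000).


Since mu = 2.4000 > 1, extinction prob q < 1.
Solve s = exp(mu*(s-1)) iteratively.
q = 0.1214

0.1214


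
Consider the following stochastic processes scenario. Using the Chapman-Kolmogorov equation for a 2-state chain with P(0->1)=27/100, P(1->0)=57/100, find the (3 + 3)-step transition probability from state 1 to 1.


P^6 = P^3 * P^3
Computing via matrix multiplication of the transition matrix.
Entry (1,1) of P^6 = 0.3214

0.3214


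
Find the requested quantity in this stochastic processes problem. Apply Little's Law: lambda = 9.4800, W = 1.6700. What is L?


Little's Law: L = lambda * W
= 9.4800 * 1.6700
= 15.8316

15.8316


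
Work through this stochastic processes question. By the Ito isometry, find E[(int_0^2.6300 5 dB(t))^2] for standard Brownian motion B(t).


By Ito isometry: E[(int f dB)^2] = int f^2 dt
= 5^2 * 2.6300
= 25 * 2.6300 = 65.7500

65.7500


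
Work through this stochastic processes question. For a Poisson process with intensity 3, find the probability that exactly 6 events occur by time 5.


P(N(t)=k) = (lambda*t)^k * exp(-lambda*t) / k!
lambda*t = 15
= 15^6 * exp(-15) / 6!
= 11390625 * 3.0590e-07 / 720
= 0.0048

0.0048


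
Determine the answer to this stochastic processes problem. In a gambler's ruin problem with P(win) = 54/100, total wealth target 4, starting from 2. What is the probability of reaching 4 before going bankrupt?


Gambler's ruin formula:
r = q/p = 0.4600/0.5400 = 0.8519
P(win) = (1 - r^i)/(1 - r^N)
= (1 - 0.8519^2)/(1 - 0.8519^4)
= 0.5795

0.5795


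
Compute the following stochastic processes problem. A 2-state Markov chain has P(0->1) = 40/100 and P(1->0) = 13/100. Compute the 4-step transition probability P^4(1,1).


Computing P^4 by matrix multiplication.
P = [[0.6000, 0.4000], [0.1300, 0.8700]]
After raising P to the power 4:
P^4(1,1) = 0.7667

0.7667


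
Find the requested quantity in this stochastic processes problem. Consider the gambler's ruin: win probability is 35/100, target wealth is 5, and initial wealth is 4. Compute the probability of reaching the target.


Gambler's ruin formula:
r = q/p = 0.6500/0.3500 = 1.8571
P(win) = (1 - r^i)/(1 - r^N)
= (1 - 1.8571^4)/(1 - 1.8571^5)
= 0.5166

0.5166


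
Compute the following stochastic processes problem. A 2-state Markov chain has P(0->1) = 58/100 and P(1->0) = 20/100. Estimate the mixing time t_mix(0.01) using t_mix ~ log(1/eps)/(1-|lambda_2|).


lambda_2 = |1 - p01 - p10| = |1 - 0.5800 - 0.2000| = 0.2200
t_mix ~ log(1/eps)/(1 - |lambda_2|)
= log(100)/(1 - 0.2200) = 4.6052/0.7800
= 5.9041

5.9041


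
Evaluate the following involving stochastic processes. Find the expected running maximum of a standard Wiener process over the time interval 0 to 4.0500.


E(max B(s)) = sqrt(2t/pi)
= sqrt(2*4.0500/pi)
= sqrt(2.5783)
= 1.6057

1.6057


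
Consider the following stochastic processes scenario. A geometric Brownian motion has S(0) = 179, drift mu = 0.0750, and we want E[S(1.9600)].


E[S(t)] = S(0) * exp(mu * t)
= 179 * exp(0.0750 * 1.9600)
= 179 * 1.1584
= 207.3454

207.3454


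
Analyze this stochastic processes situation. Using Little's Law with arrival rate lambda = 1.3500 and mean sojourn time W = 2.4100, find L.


Little's Law: L = lambda * W
= 1.3500 * 2.4100
= 3.2535

3.2535


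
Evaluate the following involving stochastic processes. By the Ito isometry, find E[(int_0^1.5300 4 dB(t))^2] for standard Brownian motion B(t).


By Ito isometry: E[(int f dB)^2] = int f^2 dt
= 4^2 * 1.5300
= 16 * 1.5300 = 24.4800

24.4800


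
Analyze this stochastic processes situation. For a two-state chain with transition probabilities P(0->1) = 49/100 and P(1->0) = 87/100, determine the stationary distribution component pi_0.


Stationary distribution: pi_0 = p10/(p01+p10), pi_1 = p01/(p01+p10)
p01 = 0.4900, p10 = 0.8700
pi_0 = 0.6397

0.6397


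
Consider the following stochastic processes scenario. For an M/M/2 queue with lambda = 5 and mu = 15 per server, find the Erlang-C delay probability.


a = lambda/mu = 0.3333
rho = a/c = 0.1667
Erlang-C formula applied:
C(c,a) = 0.0476

0.0476


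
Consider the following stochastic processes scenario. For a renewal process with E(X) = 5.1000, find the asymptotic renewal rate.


Long-run renewal rate = 1/E(X)
= 1/5.1000
= 0.1961

0.1961


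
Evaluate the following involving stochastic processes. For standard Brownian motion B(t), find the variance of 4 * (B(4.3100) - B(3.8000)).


Var(alpha*(B(t)-B(s))) = alpha^2 * (t-s)
= 4^2 * (4.3100 - 3.8000)
= 16 * 0.5100
= 8.1600

8.1600


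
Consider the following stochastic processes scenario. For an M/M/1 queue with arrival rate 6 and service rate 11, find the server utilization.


rho = lambda/mu
= 6/11
= 0.5455

0.5455


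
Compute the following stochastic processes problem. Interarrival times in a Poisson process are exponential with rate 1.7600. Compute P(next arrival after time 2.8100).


P(X > t) = exp(-lambda * t)
= exp(-1.7600 * 2.8100)
= exp(-4.9456) = 0.0071

0.0071


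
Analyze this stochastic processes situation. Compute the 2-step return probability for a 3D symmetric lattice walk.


P(return in 2 steps) = P(reverse first step) = 1/(2d)
= 1/6
= 0.1667

0.1667


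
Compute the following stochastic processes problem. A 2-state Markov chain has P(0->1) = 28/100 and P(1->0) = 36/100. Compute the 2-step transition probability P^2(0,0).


Computing P^2 by matrix multiplication.
P = [[0.7200, 0.2800], [0.3600, 0.6400]]
After raising P to the power 2:
P^2(0,0) = 0.6192

0.6192


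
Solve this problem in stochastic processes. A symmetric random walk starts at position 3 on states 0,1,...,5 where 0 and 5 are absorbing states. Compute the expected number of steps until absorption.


For symmetric RW on 0,...,N with absorbing barriers, E(i) = i*(N-i)
E(3) = 3 * 2 = 6

6


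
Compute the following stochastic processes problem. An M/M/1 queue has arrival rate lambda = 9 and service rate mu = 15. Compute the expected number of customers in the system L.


rho = 9/15 = 0.6000
L = rho/(1-rho)
= 0.6000/0.4000
= 1.5000

1.5000


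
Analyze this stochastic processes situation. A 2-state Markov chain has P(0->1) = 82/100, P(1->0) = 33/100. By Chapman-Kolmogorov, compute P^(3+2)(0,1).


P^5 = P^3 * P^2
Computing via matrix multiplication of the transition matrix.
Entry (0,1) of P^5 = 0.7131

0.7131


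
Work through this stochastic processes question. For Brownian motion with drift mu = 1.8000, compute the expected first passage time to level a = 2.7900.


Expected first passage time = a/mu
= 2.7900/1.8000
= 1.5500

1.5500


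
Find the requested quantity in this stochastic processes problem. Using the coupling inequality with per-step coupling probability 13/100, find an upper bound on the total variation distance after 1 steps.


TV distance bound <= (1-delta)^n
= (1 - 0.1300)^1
= 0.8700^1
= 0.8700

0.8700


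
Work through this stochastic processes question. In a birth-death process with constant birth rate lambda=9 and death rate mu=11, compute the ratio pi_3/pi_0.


For birth-death process, pi_n/pi_0 = (lambda/mu)^n
= (9/11)^3
= 0.5477

0.5477


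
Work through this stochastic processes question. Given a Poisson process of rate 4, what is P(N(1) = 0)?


P(N(t)=k) = (lambda*t)^k * exp(-lambda*t) / k!
lambda*t = 4
= 4^0 * exp(-4) / 0!
= 1 * 0.0183 / 1
= 0.0183

0.0183


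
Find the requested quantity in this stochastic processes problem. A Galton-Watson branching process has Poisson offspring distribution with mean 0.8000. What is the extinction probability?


Since mu = 0.8000 <= 1, extinction probability = 1.

1.0000


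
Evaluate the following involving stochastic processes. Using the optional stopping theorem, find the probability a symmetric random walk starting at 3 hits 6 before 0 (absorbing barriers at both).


By optional stopping theorem: E(M at tau) = M(0) = 3
P(hit 6)*6 + P(hit 0)*0 = 3
P(hit 6) = (3 - 0)/(6 - 0) = 1/2 = 0.5000

0.5000


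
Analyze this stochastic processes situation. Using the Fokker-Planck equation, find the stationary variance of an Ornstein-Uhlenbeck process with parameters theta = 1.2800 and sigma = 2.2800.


Stationary variance = sigma^2 / (2*theta)
= 2.2800^2 / (2*1.2800)
= 5.1984 / 2.5600
= 2.0306

2.0306


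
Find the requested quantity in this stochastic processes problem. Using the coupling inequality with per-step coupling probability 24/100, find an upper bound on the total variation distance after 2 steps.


TV distance bound <= (1-delta)^n
= (1 - 0.2400)^2
= 0.7600^2
= 0.5776

0.5776


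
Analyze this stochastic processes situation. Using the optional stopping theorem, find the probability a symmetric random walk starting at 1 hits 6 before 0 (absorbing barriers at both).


By optional stopping theorem: E(M at tau) = M(0) = 1
P(hit 6)*6 + P(hit 0)*0 = 1
P(hit 6) = (1 - 0)/(6 - 0) = 1/6 = 0.1667

0.1667


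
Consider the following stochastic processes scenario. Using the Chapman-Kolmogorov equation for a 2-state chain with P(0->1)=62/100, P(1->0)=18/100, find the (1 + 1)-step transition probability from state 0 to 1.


P^2 = P^1 * P^1
Computing via matrix multiplication of the transition matrix.
Entry (0,1) of P^2 = 0.7440

0.7440


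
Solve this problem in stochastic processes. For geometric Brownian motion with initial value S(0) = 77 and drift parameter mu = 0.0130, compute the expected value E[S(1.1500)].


E[S(t)] = S(0) * exp(mu * t)
= 77 * exp(0.0130 * 1.1500)
= 77 * 1.0151
= 78.1598

78.1598


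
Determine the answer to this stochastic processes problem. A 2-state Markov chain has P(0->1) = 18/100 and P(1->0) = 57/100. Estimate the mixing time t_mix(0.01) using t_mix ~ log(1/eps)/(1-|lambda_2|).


lambda_2 = |1 - p01 - p10| = |1 - 0.1800 - 0.5700| = 0.2500
t_mix ~ log(1/eps)/(1 - |lambda_2|)
= log(100)/(1 - 0.2500) = 4.6052/0.7500
= 6.1402

6.1402


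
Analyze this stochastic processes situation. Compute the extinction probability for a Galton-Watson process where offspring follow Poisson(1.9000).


Since mu = 1.9000 > 1, extinction prob q < 1.
Solve s = exp(mu*(s-1)) iteratively.
q = 0.2328

0.2328


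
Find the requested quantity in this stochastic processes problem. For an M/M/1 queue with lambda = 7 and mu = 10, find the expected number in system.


rho = 7/10 = 0.7000
L = rho/(1-rho)
= 0.7000/0.3000
= 2.3333

2.3333


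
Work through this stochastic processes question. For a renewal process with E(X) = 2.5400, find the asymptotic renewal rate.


Long-run renewal rate = 1/E(X)
= 1/2.5400
= 0.3937

0.3937


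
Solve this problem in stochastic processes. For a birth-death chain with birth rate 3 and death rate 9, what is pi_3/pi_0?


For birth-death process, pi_n/pi_0 = (lambda/mu)^n
= (3/9)^3
= 0.0370

0.0370


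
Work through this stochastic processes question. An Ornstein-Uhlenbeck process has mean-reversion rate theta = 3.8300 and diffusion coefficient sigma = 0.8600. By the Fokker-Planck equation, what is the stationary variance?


Stationary variance = sigma^2 / (2*theta)
= 0.8600^2 / (2*3.8300)
= 0.7396 / 7.6600
= 0.0966

0.0966


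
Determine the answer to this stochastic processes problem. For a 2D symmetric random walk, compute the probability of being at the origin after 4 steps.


P = C(4,2)^2 / 4^4
= 6^2 / 256
= 36 / 256
= 0.1406

0.1406


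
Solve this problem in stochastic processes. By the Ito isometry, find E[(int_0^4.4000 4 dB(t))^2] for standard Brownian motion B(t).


By Ito isometry: E[(int f dB)^2] = int f^2 dt
= 4^2 * 4.4000
= 16 * 4.4000 = 70.4000

70.4000


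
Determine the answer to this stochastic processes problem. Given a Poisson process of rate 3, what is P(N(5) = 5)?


P(N(t)=k) = (lambda*t)^k * exp(-lambda*t) / k!
lambda*t = 15
= 15^5 * exp(-15) / 5!
= 759375 * 3.0590e-07 / 120
= 0.0019

0.0019


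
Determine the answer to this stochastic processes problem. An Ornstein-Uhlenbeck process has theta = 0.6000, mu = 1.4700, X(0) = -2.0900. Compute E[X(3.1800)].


E[X(t)] = mu + (X(0) - mu)*exp(-theta*t)
= 1.4700 + (-2.0900 - 1.4700)*exp(-0.6000*3.1800)
= 1.4700 + -3.5600 * 0.1484
= 0.9418

0.9418


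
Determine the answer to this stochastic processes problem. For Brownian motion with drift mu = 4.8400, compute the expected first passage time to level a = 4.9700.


Expected first passage time = a/mu
= 4.9700/4.8400
= 1.0269

1.0269


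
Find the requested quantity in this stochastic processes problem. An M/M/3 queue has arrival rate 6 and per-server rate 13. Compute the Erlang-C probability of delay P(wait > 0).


a = lambda/mu = 0.4615
rho = a/c = 0.1538
Erlang-C formula applied:
C(c,a) = 0.0122

0.0122


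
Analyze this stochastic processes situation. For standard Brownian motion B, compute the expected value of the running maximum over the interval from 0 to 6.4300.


E(max B(s)) = sqrt(2t/pi)
= sqrt(2*6.4300/pi)
= sqrt(4.0935)
= 2.0232

2.0232


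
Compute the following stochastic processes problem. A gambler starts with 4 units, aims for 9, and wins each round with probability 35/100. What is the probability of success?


Gambler's ruin formula:
r = q/p = 0.6500/0.3500 = 1.8571
P(win) = (1 - r^i)/(1 - r^N)
= (1 - 1.8571^4)/(1 - 1.8571^9)
= 0.0416

0.0416


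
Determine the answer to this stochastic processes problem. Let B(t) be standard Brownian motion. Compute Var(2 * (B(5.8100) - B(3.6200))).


Var(alpha*(B(t)-B(s))) = alpha^2 * (t-s)
= 2^2 * (5.8100 - 3.6200)
= 4 * 2.1900
= 8.7600

8.7600


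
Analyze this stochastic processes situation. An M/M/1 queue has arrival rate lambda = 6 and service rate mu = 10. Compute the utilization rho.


rho = lambda/mu
= 6/10
= 0.6000

0.6000


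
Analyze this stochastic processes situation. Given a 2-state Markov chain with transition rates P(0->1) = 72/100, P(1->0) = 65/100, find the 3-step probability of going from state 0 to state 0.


Computing P^3 by matrix multiplication.
P = [[0.2800, 0.7200], [0.6500, 0.3500]]
After raising P to the power 3:
P^3(0,0) = 0.4478

0.4478


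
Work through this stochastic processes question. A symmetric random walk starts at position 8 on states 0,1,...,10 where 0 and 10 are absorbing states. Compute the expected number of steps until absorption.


For symmetric RW on 0,...,N with absorbing barriers, E(i) = i*(N-i)
E(8) = 8 * 2 = 16

16


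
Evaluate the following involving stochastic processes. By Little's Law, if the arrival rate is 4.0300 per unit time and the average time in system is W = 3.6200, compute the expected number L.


Little's Law: L = lambda * W
= 4.0300 * 3.6200
= 14.5886

14.5886
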